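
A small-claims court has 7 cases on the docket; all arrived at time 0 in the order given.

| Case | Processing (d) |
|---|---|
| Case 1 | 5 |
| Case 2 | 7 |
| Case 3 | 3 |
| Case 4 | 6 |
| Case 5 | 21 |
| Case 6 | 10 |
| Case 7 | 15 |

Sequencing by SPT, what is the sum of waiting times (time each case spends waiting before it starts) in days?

123

SPT (increasing processing time): Case 3 Case 1 Case 4 Case 2 Case 6 Case 7 Case 5.
Case 3: waits 0, runs 0→3
Case 1: waits 3, runs 3→8
Case 4: waits 8, runs 8→14
Case 2: waits 14, runs 14→21
Case 6: waits 21, runs 21→31
Case 7: waits 31, runs 31→46
Case 5: waits 46, runs 46→67
Sum = 0+3+8+14+21+31+46 = 123.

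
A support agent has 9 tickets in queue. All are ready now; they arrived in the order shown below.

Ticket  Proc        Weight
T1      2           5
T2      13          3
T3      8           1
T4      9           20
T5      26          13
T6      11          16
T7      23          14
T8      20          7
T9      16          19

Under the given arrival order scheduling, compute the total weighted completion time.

7080

FIFO (arrival order): T1 T2 T3 T4 T5 T6 T7 T8 T9.
T1: finishes 2, weight 5, w·C = 10
T2: finishes 15, weight 3, w·C = 45
T3: finishes 23, weight 1, w·C = 23
T4: finishes 32, weight 20, w·C = 640
T5: finishes 58, weight 13, w·C = 754
T6: finishes 69, weight 16, w·C = 1104
T7: finishes 92, weight 14, w·C = 1288
T8: finishes 112, weight 7, w·C = 784
T9: finishes 128, weight 19, w·C = 2432
Sum = 10+45+23+640+754+1104+1288+784+2432 = 7080.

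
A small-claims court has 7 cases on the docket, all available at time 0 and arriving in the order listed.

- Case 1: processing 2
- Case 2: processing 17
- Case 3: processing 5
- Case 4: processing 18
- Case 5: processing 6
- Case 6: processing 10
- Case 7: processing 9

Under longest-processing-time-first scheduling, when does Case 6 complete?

LPT (decreasing processing time): Case 4 Case 2 Case 6 Case 7 Case 5 Case 3 Case 1.
Case 4: 0→18
Case 2: 18→35
Case 6: 35→45

45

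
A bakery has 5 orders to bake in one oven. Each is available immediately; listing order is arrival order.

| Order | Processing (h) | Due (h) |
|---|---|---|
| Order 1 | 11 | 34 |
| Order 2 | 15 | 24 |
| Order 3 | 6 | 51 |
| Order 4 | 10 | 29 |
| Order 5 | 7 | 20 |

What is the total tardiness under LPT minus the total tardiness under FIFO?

-14

LPT (decreasing processing time): Order 2 Order 1 Order 4 Order 5 Order 3.
Order 2: 0→15, due 24, tardiness 0
Order 1: 15→26, due 34, tardiness 0
Order 4: 26→36, due 29, tardiness 7
Order 5: 36→43, due 20, tardiness 23
Order 3: 43→49, due 51, tardiness 0
Sum = 0+0+7+23+0 = 30.
FIFO (arrival order): Order 1 Order 2 Order 3 Order 4 Order 5.
Order 1: 0→11, due 34, tardiness 0
Order 2: 11→26, due 24, tardiness 2
Order 3: 26→32, due 51, tardiness 0
Order 4: 32→42, due 29, tardiness 13
Order 5: 42→49, due 20, tardiness 29
Sum = 0+2+0+13+29 = 44.
Difference = 30 − 44 = -14.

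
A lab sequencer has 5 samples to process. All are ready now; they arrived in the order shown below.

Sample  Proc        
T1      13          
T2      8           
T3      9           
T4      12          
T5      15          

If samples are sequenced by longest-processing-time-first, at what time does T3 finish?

LPT (decreasing processing time): T5 T1 T4 T3 T2.
T5: 0→15
T1: 15→28
T4: 28→40
T3: 40→49

49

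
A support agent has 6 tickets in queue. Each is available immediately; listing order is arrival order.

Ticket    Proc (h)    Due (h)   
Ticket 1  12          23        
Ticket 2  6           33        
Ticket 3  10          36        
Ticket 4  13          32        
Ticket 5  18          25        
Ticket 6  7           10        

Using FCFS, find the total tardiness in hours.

99

FIFO (arrival order): Ticket 1 Ticket 2 Ticket 3 Ticket 4 Ticket 5 Ticket 6.
Ticket 1: 0→12, due 23, tardiness 0
Ticket 2: 12→18, due 33, tardiness 0
Ticket 3: 18→28, due 36, tardiness 0
Ticket 4: 28→41, due 32, tardiness 9
Ticket 5: 41→59, due 25, tardiness 34
Ticket 6: 59→66, due 10, tardiness 56
Sum = 0+0+0+9+34+56 = 99.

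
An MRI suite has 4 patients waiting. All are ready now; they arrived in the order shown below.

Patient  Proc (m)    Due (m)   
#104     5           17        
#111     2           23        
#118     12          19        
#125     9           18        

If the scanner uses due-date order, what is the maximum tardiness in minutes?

7

EDD (increasing due date): #104 #125 #118 #111.
#104: 0→5, due 17, tardiness 0
#125: 5→14, due 18, tardiness 0
#118: 14→26, due 19, tardiness 7
#111: 26→28, due 23, tardiness 5
Maximum = 7.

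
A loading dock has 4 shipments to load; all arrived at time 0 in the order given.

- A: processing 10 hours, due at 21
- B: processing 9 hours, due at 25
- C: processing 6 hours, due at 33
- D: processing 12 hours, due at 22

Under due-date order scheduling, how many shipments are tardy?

2

EDD (increasing due date): A D B C.
A: 0→10, due 21, tardiness 0
D: 10→22, due 22, tardiness 0
B: 22→31, due 25, tardiness 6
C: 31→37, due 33, tardiness 4
Late shipments: 2.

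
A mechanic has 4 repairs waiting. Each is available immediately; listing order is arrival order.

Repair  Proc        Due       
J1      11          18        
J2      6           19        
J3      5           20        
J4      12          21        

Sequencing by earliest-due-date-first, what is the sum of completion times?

84

EDD (increasing due date): J1 J2 J3 J4.
J1: 0→11
J2: 11→17
J3: 17→22
J4: 22→34
Sum = 11+17+22+34 = 84.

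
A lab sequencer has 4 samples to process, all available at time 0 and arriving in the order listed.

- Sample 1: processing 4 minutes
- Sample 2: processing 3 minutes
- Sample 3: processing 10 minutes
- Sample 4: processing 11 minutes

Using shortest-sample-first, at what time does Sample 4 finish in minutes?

28

SPT (increasing processing time): Sample 2 Sample 1 Sample 3 Sample 4.
Sample 2: 0→3
Sample 1: 3→7
Sample 3: 7→17
Sample 4: 17→28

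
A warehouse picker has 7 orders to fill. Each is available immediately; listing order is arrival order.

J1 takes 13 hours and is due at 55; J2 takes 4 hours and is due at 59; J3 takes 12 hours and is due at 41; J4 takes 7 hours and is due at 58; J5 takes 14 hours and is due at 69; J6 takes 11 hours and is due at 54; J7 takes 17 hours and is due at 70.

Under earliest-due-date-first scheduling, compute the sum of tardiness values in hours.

EDD (increasing due date): J3 J6 J1 J4 J2 J5 J7.
J3: 0→12, due 41, tardiness 0
J6: 12→23, due 54, tardiness 0
J1: 23→36, due 55, tardiness 0
J4: 36→43, due 58, tardiness 0
J2: 43→47, due 59, tardiness 0
J5: 47→61, due 69, tardiness 0
J7: 61→78, due 70, tardiness 8
Sum = 0+0+0+0+0+0+8 = 8.

8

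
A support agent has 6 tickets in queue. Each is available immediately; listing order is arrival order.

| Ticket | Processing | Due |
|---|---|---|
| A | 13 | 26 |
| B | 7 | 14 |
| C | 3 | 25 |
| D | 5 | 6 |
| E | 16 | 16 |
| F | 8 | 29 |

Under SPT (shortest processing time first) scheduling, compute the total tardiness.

SPT (increasing processing time): C D B F A E.
C: 0→3, due 25, tardiness 0
D: 3→8, due 6, tardiness 2
B: 8→15, due 14, tardiness 1
F: 15→23, due 29, tardiness 0
A: 23→36, due 26, tardiness 10
E: 36→52, due 16, tardiness 36
Sum = 0+2+1+0+10+36 = 49.

49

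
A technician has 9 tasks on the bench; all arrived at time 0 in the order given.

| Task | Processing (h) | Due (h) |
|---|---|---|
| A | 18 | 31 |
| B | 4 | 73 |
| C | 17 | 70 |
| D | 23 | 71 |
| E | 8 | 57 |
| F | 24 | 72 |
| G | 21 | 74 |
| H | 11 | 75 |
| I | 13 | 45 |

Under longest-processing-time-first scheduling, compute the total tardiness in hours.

LPT (decreasing processing time): F D G A C I H E B.
F: 0→24, due 72, tardiness 0
D: 24→47, due 71, tardiness 0
G: 47→68, due 74, tardiness 0
A: 68→86, due 31, tardiness 55
C: 86→103, due 70, tardiness 33
I: 103→116, due 45, tardiness 71
H: 116→127, due 75, tardiness 52
E: 127→135, due 57, tardiness 78
B: 135→139, due 73, tardiness 66
Sum = 0+0+0+55+33+71+52+78+66 = 355.

355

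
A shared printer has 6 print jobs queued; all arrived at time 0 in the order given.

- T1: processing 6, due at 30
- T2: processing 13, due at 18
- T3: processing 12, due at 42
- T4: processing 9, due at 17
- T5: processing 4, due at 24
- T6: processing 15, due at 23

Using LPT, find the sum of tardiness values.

102

LPT (decreasing processing time): T6 T2 T3 T4 T1 T5.
T6: 0→15, due 23, tardiness 0
T2: 15→28, due 18, tardiness 10
T3: 28→40, due 42, tardiness 0
T4: 40→49, due 17, tardiness 32
T1: 49→55, due 30, tardiness 25
T5: 55→59, due 24, tardiness 35
Sum = 0+10+0+32+25+35 = 102.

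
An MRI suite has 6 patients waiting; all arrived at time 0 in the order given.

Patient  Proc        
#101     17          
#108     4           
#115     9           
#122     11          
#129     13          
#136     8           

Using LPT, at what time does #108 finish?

62

LPT (decreasing processing time): #101 #129 #122 #115 #136 #108.
#101: 0→17
#129: 17→30
#122: 30→41
#115: 41→50
#136: 50→58
#108: 58→62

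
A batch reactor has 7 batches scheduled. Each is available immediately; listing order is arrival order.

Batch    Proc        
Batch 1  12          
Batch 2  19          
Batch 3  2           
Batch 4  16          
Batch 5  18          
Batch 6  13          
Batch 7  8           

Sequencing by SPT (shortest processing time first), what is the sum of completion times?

277

SPT (increasing processing time): Batch 3 Batch 7 Batch 1 Batch 6 Batch 4 Batch 5 Batch 2.
Batch 3: 0→2
Batch 7: 2→10
Batch 1: 10→22
Batch 6: 22→35
Batch 4: 35→51
Batch 5: 51→69
Batch 2: 69→88
Sum = 2+10+22+35+51+69+88 = 277.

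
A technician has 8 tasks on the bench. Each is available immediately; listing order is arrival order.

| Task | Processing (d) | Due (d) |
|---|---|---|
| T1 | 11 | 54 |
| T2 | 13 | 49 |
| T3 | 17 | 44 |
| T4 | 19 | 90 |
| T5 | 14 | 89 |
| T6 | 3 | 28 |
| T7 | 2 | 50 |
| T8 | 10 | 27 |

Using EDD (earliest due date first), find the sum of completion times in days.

356

EDD (increasing due date): T8 T6 T3 T2 T7 T1 T5 T4.
T8: 0→10
T6: 10→13
T3: 13→30
T2: 30→43
T7: 43→45
T1: 45→56
T5: 56→70
T4: 70→89
Sum = 10+13+30+43+45+56+70+89 = 356.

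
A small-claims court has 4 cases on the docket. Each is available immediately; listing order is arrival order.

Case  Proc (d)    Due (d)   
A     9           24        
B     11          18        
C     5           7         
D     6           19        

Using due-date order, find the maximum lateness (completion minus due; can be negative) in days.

EDD (increasing due date): C B D A.
C: 0→5, due 7, lateness -2
B: 5→16, due 18, lateness -2
D: 16→22, due 19, lateness 3
A: 22→31, due 24, lateness 7
Maximum = 7.

7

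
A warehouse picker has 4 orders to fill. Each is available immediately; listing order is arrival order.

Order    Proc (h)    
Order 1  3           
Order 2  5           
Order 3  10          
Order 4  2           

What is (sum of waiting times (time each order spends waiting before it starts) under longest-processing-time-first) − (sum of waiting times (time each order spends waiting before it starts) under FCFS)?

LPT (decreasing processing time): Order 3 Order 2 Order 1 Order 4.
Order 3: waits 0, runs 0→10
Order 2: waits 10, runs 10→15
Order 1: waits 15, runs 15→18
Order 4: waits 18, runs 18→20
Sum = 0+10+15+18 = 43.
FIFO (arrival order): Order 1 Order 2 Order 3 Order 4.
Order 1: waits 0, runs 0→3
Order 2: waits 3, runs 3→8
Order 3: waits 8, runs 8→18
Order 4: waits 18, runs 18→20
Sum = 0+3+8+18 = 29.
Difference = 43 − 29 = 14.

14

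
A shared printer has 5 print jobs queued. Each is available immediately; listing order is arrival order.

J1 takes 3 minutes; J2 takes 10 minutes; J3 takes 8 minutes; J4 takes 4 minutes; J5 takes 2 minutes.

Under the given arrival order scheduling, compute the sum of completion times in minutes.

89

FIFO (arrival order): J1 J2 J3 J4 J5.
J1: 0→3
J2: 3→13
J3: 13→21
J4: 21→25
J5: 25→27
Sum = 3+13+21+25+27 = 89.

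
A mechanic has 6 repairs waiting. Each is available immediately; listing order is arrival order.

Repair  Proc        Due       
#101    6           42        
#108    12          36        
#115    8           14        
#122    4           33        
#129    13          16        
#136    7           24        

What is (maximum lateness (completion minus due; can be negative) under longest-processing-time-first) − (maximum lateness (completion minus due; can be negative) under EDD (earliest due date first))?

11

LPT (decreasing processing time): #129 #108 #115 #136 #101 #122.
#129: 0→13, due 16, lateness -3
#108: 13→25, due 36, lateness -11
#115: 25→33, due 14, lateness 19
#136: 33→40, due 24, lateness 16
#101: 40→46, due 42, lateness 4
#122: 46→50, due 33, lateness 17
Maximum = 19.
EDD (increasing due date): #115 #129 #136 #122 #108 #101.
#115: 0→8, due 14, lateness -6
#129: 8→21, due 16, lateness 5
#136: 21→28, due 24, lateness 4
#122: 28→32, due 33, lateness -1
#108: 32→44, due 36, lateness 8
#101: 44→50, due 42, lateness 8
Maximum = 8.
Difference = 19 − 8 = 11.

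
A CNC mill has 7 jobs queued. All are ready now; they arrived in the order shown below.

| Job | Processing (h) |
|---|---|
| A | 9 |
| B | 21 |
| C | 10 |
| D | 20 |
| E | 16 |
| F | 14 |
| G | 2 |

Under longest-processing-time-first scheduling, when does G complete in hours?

LPT (decreasing processing time): B D E F C A G.
B: 0→21
D: 21→41
E: 41→57
F: 57→71
C: 71→81
A: 81→90
G: 90→92

92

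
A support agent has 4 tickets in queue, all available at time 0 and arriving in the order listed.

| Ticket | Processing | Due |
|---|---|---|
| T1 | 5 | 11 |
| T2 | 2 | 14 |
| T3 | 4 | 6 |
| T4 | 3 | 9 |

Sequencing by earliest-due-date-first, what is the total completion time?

37

EDD (increasing due date): T3 T4 T1 T2.
T3: 0→4
T4: 4→7
T1: 7→12
T2: 12→14
Sum = 4+7+12+14 = 37.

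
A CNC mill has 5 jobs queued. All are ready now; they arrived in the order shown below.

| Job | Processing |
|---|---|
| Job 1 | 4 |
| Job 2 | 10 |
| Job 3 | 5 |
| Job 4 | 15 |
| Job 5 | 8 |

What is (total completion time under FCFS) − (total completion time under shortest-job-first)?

FIFO (arrival order): Job 1 Job 2 Job 3 Job 4 Job 5.
Job 1: 0→4
Job 2: 4→14
Job 3: 14→19
Job 4: 19→34
Job 5: 34→42
Sum = 4+14+19+34+42 = 113.
SPT (increasing processing time): Job 1 Job 3 Job 5 Job 2 Job 4.
Job 1: 0→4
Job 3: 4→9
Job 5: 9→17
Job 2: 17→27
Job 4: 27→42
Sum = 4+9+17+27+42 = 99.
Difference = 113 − 99 = 14.

14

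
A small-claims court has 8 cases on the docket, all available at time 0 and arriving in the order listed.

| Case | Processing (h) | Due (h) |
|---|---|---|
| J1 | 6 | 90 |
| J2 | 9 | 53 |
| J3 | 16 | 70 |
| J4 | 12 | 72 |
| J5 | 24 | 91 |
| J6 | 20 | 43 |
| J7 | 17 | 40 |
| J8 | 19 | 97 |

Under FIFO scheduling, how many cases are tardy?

3

FIFO (arrival order): J1 J2 J3 J4 J5 J6 J7 J8.
J1: 0→6, due 90, tardiness 0
J2: 6→15, due 53, tardiness 0
J3: 15→31, due 70, tardiness 0
J4: 31→43, due 72, tardiness 0
J5: 43→67, due 91, tardiness 0
J6: 67→87, due 43, tardiness 44
J7: 87→104, due 40, tardiness 64
J8: 104→123, due 97, tardiness 26
Late cases: 3.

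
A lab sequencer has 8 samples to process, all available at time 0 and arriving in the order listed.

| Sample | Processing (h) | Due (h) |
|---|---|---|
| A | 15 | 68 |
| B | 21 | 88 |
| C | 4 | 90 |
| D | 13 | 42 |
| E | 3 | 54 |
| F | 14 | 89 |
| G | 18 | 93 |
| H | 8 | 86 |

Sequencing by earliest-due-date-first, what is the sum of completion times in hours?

EDD (increasing due date): D E A H B F C G.
D: 0→13
E: 13→16
A: 16→31
H: 31→39
B: 39→60
F: 60→74
C: 74→78
G: 78→96
Sum = 13+16+31+39+60+74+78+96 = 407.

407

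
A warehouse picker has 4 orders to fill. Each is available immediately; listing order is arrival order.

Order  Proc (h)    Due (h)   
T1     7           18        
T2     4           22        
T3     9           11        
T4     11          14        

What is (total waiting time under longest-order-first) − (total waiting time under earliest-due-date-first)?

2

LPT (decreasing processing time): T4 T3 T1 T2.
T4: waits 0, runs 0→11
T3: waits 11, runs 11→20
T1: waits 20, runs 20→27
T2: waits 27, runs 27→31
Sum = 0+11+20+27 = 58.
EDD (increasing due date): T3 T4 T1 T2.
T3: waits 0, runs 0→9
T4: waits 9, runs 9→20
T1: waits 20, runs 20→27
T2: waits 27, runs 27→31
Sum = 0+9+20+27 = 56.
Difference = 58 − 56 = 2.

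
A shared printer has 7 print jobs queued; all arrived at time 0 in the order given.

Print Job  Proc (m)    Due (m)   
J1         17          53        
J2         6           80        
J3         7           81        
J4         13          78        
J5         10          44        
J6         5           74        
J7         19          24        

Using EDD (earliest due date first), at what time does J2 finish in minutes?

EDD (increasing due date): J7 J5 J1 J6 J4 J2 J3.
J7: 0→19
J5: 19→29
J1: 29→46
J6: 46→51
J4: 51→64
J2: 64→70

70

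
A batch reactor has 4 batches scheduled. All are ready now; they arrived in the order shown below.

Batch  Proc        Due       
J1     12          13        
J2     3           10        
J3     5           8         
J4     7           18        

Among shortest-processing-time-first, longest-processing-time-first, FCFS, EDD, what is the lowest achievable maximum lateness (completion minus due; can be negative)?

9

SPT (increasing processing time): J2 J3 J4 J1.
J2: 0→3, due 10, lateness -7
J3: 3→8, due 8, lateness 0
J4: 8→15, due 18, lateness -3
J1: 15→27, due 13, lateness 14
Maximum = 14.
LPT (decreasing processing time): J1 J4 J3 J2.
J1: 0→12, due 13, lateness -1
J4: 12→19, due 18, lateness 1
J3: 19→24, due 8, lateness 16
J2: 24→27, due 10, lateness 17
Maximum = 17.
FIFO (arrival order): J1 J2 J3 J4.
J1: 0→12, due 13, lateness -1
J2: 12→15, due 10, lateness 5
J3: 15→20, due 8, lateness 12
J4: 20→27, due 18, lateness 9
Maximum = 12.
EDD (increasing due date): J3 J2 J1 J4.
J3: 0→5, due 8, lateness -3
J2: 5→8, due 10, lateness -2
J1: 8→20, due 13, lateness 7
J4: 20→27, due 18, lateness 9
Maximum = 9.
SPT 14, LPT 17, FIFO 12, EDD 9 → minimum 9.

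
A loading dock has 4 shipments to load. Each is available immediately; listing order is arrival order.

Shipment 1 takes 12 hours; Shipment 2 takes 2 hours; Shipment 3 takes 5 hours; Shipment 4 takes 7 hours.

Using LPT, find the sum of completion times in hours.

LPT (decreasing processing time): Shipment 1 Shipment 4 Shipment 3 Shipment 2.
Shipment 1: 0→12
Shipment 4: 12→19
Shipment 3: 19→24
Shipment 2: 24→26
Sum = 12+19+24+26 = 81.

81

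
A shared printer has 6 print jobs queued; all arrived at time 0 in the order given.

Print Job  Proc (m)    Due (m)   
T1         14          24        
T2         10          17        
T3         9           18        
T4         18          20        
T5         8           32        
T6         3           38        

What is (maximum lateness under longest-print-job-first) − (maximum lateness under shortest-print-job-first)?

-9

LPT (decreasing processing time): T4 T1 T2 T3 T5 T6.
T4: 0→18, due 20, lateness -2
T1: 18→32, due 24, lateness 8
T2: 32→42, due 17, lateness 25
T3: 42→51, due 18, lateness 33
T5: 51→59, due 32, lateness 27
T6: 59→62, due 38, lateness 24
Maximum = 33.
SPT (increasing processing time): T6 T5 T3 T2 T1 T4.
T6: 0→3, due 38, lateness -35
T5: 3→11, due 32, lateness -21
T3: 11→20, due 18, lateness 2
T2: 20→30, due 17, lateness 13
T1: 30→44, due 24, lateness 20
T4: 44→62, due 20, lateness 42
Maximum = 42.
Difference = 33 − 42 = -9.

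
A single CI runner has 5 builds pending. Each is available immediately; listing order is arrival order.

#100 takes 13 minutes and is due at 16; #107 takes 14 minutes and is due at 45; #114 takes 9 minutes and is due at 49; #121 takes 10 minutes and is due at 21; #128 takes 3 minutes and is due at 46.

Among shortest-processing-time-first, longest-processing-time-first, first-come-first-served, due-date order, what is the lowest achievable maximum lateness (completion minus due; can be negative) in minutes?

2

SPT (increasing processing time): #128 #114 #121 #100 #107.
#128: 0→3, due 46, lateness -43
#114: 3→12, due 49, lateness -37
#121: 12→22, due 21, lateness 1
#100: 22→35, due 16, lateness 19
#107: 35→49, due 45, lateness 4
Maximum = 19.
LPT (decreasing processing time): #107 #100 #121 #114 #128.
#107: 0→14, due 45, lateness -31
#100: 14→27, due 16, lateness 11
#121: 27→37, due 21, lateness 16
#114: 37→46, due 49, lateness -3
#128: 46→49, due 46, lateness 3
Maximum = 16.
FIFO (arrival order): #100 #107 #114 #121 #128.
#100: 0→13, due 16, lateness -3
#107: 13→27, due 45, lateness -18
#114: 27→36, due 49, lateness -13
#121: 36→46, due 21, lateness 25
#128: 46→49, due 46, lateness 3
Maximum = 25.
EDD (increasing due date): #100 #121 #107 #128 #114.
#100: 0→13, due 16, lateness -3
#121: 13→23, due 21, lateness 2
#107: 23→37, due 45, lateness -8
#128: 37→40, due 46, lateness -6
#114: 40→49, due 49, lateness 0
Maximum = 2.
SPT 19, LPT 16, FIFO 25, EDD 2 → minimum 2.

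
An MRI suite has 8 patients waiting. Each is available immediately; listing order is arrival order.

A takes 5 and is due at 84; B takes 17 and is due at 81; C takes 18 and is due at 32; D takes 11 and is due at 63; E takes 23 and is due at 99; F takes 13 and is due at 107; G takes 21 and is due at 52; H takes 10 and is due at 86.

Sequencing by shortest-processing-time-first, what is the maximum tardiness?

SPT (increasing processing time): A H D F B C G E.
A: 0→5, due 84, tardiness 0
H: 5→15, due 86, tardiness 0
D: 15→26, due 63, tardiness 0
F: 26→39, due 107, tardiness 0
B: 39→56, due 81, tardiness 0
C: 56→74, due 32, tardiness 42
G: 74→95, due 52, tardiness 43
E: 95→118, due 99, tardiness 19
Maximum = 43.

43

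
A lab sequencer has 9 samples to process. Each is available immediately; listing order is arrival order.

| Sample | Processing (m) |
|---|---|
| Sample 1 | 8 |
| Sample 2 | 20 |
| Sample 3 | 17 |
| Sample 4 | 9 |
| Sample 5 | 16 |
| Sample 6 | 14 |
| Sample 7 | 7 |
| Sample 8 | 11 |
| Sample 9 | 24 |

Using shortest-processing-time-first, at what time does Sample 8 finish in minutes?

35

SPT (increasing processing time): Sample 7 Sample 1 Sample 4 Sample 8 Sample 6 Sample 5 Sample 3 Sample 2 Sample 9.
Sample 7: 0→7
Sample 1: 7→15
Sample 4: 15→24
Sample 8: 24→35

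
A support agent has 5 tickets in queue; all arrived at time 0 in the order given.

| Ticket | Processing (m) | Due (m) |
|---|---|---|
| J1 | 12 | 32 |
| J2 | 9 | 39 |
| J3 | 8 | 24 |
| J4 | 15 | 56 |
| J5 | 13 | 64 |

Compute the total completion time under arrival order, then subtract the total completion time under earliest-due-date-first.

FIFO (arrival order): J1 J2 J3 J4 J5.
J1: 0→12
J2: 12→21
J3: 21→29
J4: 29→44
J5: 44→57
Sum = 12+21+29+44+57 = 163.
EDD (increasing due date): J3 J1 J2 J4 J5.
J3: 0→8
J1: 8→20
J2: 20→29
J4: 29→44
J5: 44→57
Sum = 8+20+29+44+57 = 158.
Difference = 163 − 158 = 5.

5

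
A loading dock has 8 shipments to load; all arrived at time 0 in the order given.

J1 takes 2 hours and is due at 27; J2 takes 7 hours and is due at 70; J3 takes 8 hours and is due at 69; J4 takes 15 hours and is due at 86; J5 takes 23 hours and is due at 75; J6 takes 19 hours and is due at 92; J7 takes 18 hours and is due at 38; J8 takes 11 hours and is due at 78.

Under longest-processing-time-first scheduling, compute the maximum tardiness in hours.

LPT (decreasing processing time): J5 J6 J7 J4 J8 J3 J2 J1.
J5: 0→23, due 75, tardiness 0
J6: 23→42, due 92, tardiness 0
J7: 42→60, due 38, tardiness 22
J4: 60→75, due 86, tardiness 0
J8: 75→86, due 78, tardiness 8
J3: 86→94, due 69, tardiness 25
J2: 94→101, due 70, tardiness 31
J1: 101→103, due 27, tardiness 76
Maximum = 76.

76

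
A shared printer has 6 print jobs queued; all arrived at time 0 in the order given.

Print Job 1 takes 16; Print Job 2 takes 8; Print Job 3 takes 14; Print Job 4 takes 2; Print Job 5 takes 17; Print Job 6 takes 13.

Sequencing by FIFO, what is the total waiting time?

FIFO (arrival order): Print Job 1 Print Job 2 Print Job 3 Print Job 4 Print Job 5 Print Job 6.
Print Job 1: waits 0, runs 0→16
Print Job 2: waits 16, runs 16→24
Print Job 3: waits 24, runs 24→38
Print Job 4: waits 38, runs 38→40
Print Job 5: waits 40, runs 40→57
Print Job 6: waits 57, runs 57→70
Sum = 0+16+24+38+40+57 = 175.

175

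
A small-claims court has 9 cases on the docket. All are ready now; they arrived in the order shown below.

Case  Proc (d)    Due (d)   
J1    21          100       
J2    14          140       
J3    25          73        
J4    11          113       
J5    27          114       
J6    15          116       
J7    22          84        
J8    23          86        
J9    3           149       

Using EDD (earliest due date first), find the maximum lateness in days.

EDD (increasing due date): J3 J7 J8 J1 J4 J5 J6 J2 J9.
J3: 0→25, due 73, lateness -48
J7: 25→47, due 84, lateness -37
J8: 47→70, due 86, lateness -16
J1: 70→91, due 100, lateness -9
J4: 91→102, due 113, lateness -11
J5: 102→129, due 114, lateness 15
J6: 129→144, due 116, lateness 28
J2: 144→158, due 140, lateness 18
J9: 158→161, due 149, lateness 12
Maximum = 28.

28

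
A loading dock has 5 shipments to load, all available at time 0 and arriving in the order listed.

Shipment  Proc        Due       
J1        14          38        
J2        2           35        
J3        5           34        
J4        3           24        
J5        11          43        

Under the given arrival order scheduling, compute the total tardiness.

0

FIFO (arrival order): J1 J2 J3 J4 J5.
J1: 0→14, due 38, tardiness 0
J2: 14→16, due 35, tardiness 0
J3: 16→21, due 34, tardiness 0
J4: 21→24, due 24, tardiness 0
J5: 24→35, due 43, tardiness 0
Sum = 0+0+0+0+0 = 0.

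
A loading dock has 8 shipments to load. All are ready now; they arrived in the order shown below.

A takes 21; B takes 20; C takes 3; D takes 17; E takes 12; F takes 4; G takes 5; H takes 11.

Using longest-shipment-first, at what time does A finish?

21

LPT (decreasing processing time): A B D E H G F C.
A: 0→21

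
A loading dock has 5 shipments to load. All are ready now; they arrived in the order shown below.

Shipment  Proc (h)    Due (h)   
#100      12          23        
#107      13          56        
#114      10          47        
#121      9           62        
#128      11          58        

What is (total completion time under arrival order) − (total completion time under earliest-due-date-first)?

FIFO (arrival order): #100 #107 #114 #121 #128.
#100: 0→12
#107: 12→25
#114: 25→35
#121: 35→44
#128: 44→55
Sum = 12+25+35+44+55 = 171.
EDD (increasing due date): #100 #114 #107 #128 #121.
#100: 0→12
#114: 12→22
#107: 22→35
#128: 35→46
#121: 46→55
Sum = 12+22+35+46+55 = 170.
Difference = 171 − 170 = 1.

1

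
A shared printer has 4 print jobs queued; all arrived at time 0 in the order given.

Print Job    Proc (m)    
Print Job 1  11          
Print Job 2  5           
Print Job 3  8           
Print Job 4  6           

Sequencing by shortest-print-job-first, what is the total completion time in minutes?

65

SPT (increasing processing time): Print Job 2 Print Job 4 Print Job 3 Print Job 1.
Print Job 2: 0→5
Print Job 4: 5→11
Print Job 3: 11→19
Print Job 1: 19→30
Sum = 5+11+19+30 = 65.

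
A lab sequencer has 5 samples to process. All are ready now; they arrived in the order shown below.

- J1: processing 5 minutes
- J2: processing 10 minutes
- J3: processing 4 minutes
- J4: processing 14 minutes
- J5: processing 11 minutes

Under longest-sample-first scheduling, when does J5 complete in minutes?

LPT (decreasing processing time): J4 J5 J2 J1 J3.
J4: 0→14
J5: 14→25

25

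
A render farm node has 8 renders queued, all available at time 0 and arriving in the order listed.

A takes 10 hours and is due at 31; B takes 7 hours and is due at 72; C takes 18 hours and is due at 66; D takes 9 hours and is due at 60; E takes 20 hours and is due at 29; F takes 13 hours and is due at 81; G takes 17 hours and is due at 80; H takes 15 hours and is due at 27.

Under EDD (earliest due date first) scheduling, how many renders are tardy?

6

EDD (increasing due date): H E A D C B G F.
H: 0→15, due 27, tardiness 0
E: 15→35, due 29, tardiness 6
A: 35→45, due 31, tardiness 14
D: 45→54, due 60, tardiness 0
C: 54→72, due 66, tardiness 6
B: 72→79, due 72, tardiness 7
G: 79→96, due 80, tardiness 16
F: 96→109, due 81, tardiness 28
Late renders: 6.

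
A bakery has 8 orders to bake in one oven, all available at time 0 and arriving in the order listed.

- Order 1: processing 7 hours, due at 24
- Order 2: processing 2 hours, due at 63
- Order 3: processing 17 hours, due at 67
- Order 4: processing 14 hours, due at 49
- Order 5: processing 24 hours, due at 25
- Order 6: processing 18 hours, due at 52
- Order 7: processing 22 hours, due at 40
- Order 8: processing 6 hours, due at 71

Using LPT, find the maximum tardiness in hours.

78

LPT (decreasing processing time): Order 5 Order 7 Order 6 Order 3 Order 4 Order 1 Order 8 Order 2.
Order 5: 0→24, due 25, tardiness 0
Order 7: 24→46, due 40, tardiness 6
Order 6: 46→64, due 52, tardiness 12
Order 3: 64→81, due 67, tardiness 14
Order 4: 81→95, due 49, tardiness 46
Order 1: 95→102, due 24, tardiness 78
Order 8: 102→108, due 71, tardiness 37
Order 2: 108→110, due 63, tardiness 47
Maximum = 78.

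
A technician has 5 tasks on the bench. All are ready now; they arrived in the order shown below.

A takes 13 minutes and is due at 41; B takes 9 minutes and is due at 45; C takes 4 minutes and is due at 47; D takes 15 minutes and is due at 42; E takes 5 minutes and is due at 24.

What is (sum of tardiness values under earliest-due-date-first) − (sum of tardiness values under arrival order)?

-22

EDD (increasing due date): E A D B C.
E: 0→5, due 24, tardiness 0
A: 5→18, due 41, tardiness 0
D: 18→33, due 42, tardiness 0
B: 33→42, due 45, tardiness 0
C: 42→46, due 47, tardiness 0
Sum = 0+0+0+0+0 = 0.
FIFO (arrival order): A B C D E.
A: 0→13, due 41, tardiness 0
B: 13→22, due 45, tardiness 0
C: 22→26, due 47, tardiness 0
D: 26→41, due 42, tardiness 0
E: 41→46, due 24, tardiness 22
Sum = 0+0+0+0+22 = 22.
Difference = 0 − 22 = -22.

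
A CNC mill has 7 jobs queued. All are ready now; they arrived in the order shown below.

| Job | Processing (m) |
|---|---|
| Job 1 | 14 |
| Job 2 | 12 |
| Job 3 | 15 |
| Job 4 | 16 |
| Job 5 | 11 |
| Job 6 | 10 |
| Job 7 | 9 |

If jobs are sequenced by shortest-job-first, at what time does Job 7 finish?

9

SPT (increasing processing time): Job 7 Job 6 Job 5 Job 2 Job 1 Job 3 Job 4.
Job 7: 0→9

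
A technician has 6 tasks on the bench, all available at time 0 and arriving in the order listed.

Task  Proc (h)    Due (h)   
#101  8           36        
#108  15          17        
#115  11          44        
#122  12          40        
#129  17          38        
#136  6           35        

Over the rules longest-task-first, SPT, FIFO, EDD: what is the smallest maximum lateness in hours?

LPT (decreasing processing time): #129 #108 #122 #115 #101 #136.
#129: 0→17, due 38, lateness -21
#108: 17→32, due 17, lateness 15
#122: 32→44, due 40, lateness 4
#115: 44→55, due 44, lateness 11
#101: 55→63, due 36, lateness 27
#136: 63→69, due 35, lateness 34
Maximum = 34.
SPT (increasing processing time): #136 #101 #115 #122 #108 #129.
#136: 0→6, due 35, lateness -29
#101: 6→14, due 36, lateness -22
#115: 14→25, due 44, lateness -19
#122: 25→37, due 40, lateness -3
#108: 37→52, due 17, lateness 35
#129: 52→69, due 38, lateness 31
Maximum = 35.
FIFO (arrival order): #101 #108 #115 #122 #129 #136.
#101: 0→8, due 36, lateness -28
#108: 8→23, due 17, lateness 6
#115: 23→34, due 44, lateness -10
#122: 34→46, due 40, lateness 6
#129: 46→63, due 38, lateness 25
#136: 63→69, due 35, lateness 34
Maximum = 34.
EDD (increasing due date): #108 #136 #101 #129 #122 #115.
#108: 0→15, due 17, lateness -2
#136: 15→21, due 35, lateness -14
#101: 21→29, due 36, lateness -7
#129: 29→46, due 38, lateness 8
#122: 46→58, due 40, lateness 18
#115: 58→69, due 44, lateness 25
Maximum = 25.
LPT 34, SPT 35, FIFO 34, EDD 25 → minimum 25.

25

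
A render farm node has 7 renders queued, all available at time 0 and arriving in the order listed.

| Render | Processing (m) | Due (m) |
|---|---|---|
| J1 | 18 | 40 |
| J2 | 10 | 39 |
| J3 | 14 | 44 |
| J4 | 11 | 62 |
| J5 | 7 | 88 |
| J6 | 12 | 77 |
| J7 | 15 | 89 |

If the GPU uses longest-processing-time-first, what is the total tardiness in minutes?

52

LPT (decreasing processing time): J1 J7 J3 J6 J4 J2 J5.
J1: 0→18, due 40, tardiness 0
J7: 18→33, due 89, tardiness 0
J3: 33→47, due 44, tardiness 3
J6: 47→59, due 77, tardiness 0
J4: 59→70, due 62, tardiness 8
J2: 70→80, due 39, tardiness 41
J5: 80→87, due 88, tardiness 0
Sum = 0+0+3+0+8+41+0 = 52.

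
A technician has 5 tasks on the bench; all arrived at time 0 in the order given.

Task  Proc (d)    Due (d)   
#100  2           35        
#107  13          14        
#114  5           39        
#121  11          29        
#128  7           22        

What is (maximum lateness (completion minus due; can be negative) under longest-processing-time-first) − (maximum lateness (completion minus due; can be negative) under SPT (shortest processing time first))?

LPT (decreasing processing time): #107 #121 #128 #114 #100.
#107: 0→13, due 14, lateness -1
#121: 13→24, due 29, lateness -5
#128: 24→31, due 22, lateness 9
#114: 31→36, due 39, lateness -3
#100: 36→38, due 35, lateness 3
Maximum = 9.
SPT (increasing processing time): #100 #114 #128 #121 #107.
#100: 0→2, due 35, lateness -33
#114: 2→7, due 39, lateness -32
#128: 7→14, due 22, lateness -8
#121: 14→25, due 29, lateness -4
#107: 25→38, due 14, lateness 24
Maximum = 24.
Difference = 9 − 24 = -15.

-15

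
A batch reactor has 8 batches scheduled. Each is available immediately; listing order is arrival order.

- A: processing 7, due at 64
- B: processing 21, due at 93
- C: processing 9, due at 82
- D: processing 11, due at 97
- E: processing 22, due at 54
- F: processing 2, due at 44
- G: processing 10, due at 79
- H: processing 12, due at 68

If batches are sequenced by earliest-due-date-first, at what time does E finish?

24

EDD (increasing due date): F E A H G C B D.
F: 0→2
E: 2→24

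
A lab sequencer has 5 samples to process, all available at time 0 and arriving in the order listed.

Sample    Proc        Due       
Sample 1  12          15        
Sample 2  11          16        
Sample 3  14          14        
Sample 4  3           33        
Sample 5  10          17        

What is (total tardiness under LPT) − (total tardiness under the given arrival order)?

9

LPT (decreasing processing time): Sample 3 Sample 1 Sample 2 Sample 5 Sample 4.
Sample 3: 0→14, due 14, tardiness 0
Sample 1: 14→26, due 15, tardiness 11
Sample 2: 26→37, due 16, tardiness 21
Sample 5: 37→47, due 17, tardiness 30
Sample 4: 47→50, due 33, tardiness 17
Sum = 0+11+21+30+17 = 79.
FIFO (arrival order): Sample 1 Sample 2 Sample 3 Sample 4 Sample 5.
Sample 1: 0→12, due 15, tardiness 0
Sample 2: 12→23, due 16, tardiness 7
Sample 3: 23→37, due 14, tardiness 23
Sample 4: 37→40, due 33, tardiness 7
Sample 5: 40→50, due 17, tardiness 33
Sum = 0+7+23+7+33 = 70.
Difference = 79 − 70 = 9.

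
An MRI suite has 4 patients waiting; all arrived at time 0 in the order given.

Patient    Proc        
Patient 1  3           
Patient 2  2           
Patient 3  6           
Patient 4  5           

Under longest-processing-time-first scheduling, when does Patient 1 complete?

14

LPT (decreasing processing time): Patient 3 Patient 4 Patient 1 Patient 2.
Patient 3: 0→6
Patient 4: 6→11
Patient 1: 11→14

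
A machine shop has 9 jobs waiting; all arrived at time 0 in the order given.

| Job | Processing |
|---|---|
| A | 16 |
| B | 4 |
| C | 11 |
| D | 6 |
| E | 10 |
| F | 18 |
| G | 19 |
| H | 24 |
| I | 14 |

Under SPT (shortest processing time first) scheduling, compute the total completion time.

470

SPT (increasing processing time): B D E C I A F G H.
B: 0→4
D: 4→10
E: 10→20
C: 20→31
I: 31→45
A: 45→61
F: 61→79
G: 79→98
H: 98→122
Sum = 4+10+20+31+45+61+79+98+122 = 470.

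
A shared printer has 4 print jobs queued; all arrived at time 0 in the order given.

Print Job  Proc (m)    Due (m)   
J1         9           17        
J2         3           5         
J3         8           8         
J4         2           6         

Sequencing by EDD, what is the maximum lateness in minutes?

EDD (increasing due date): J2 J4 J3 J1.
J2: 0→3, due 5, lateness -2
J4: 3→5, due 6, lateness -1
J3: 5→13, due 8, lateness 5
J1: 13→22, due 17, lateness 5
Maximum = 5.

5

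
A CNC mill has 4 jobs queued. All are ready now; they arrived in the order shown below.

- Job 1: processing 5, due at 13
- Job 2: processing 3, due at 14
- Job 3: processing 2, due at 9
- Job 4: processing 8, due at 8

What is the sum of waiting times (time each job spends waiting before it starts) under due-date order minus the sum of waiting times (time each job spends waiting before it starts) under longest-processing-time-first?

-4

EDD (increasing due date): Job 4 Job 3 Job 1 Job 2.
Job 4: waits 0, runs 0→8
Job 3: waits 8, runs 8→10
Job 1: waits 10, runs 10→15
Job 2: waits 15, runs 15→18
Sum = 0+8+10+15 = 33.
LPT (decreasing processing time): Job 4 Job 1 Job 2 Job 3.
Job 4: waits 0, runs 0→8
Job 1: waits 8, runs 8→13
Job 2: waits 13, runs 13→16
Job 3: waits 16, runs 16→18
Sum = 0+8+13+16 = 37.
Difference = 33 − 37 = -4.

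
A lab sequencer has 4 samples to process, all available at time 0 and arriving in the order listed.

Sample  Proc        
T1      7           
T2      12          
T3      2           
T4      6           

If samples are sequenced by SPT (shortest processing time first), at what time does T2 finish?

27

SPT (increasing processing time): T3 T4 T1 T2.
T3: 0→2
T4: 2→8
T1: 8→15
T2: 15→27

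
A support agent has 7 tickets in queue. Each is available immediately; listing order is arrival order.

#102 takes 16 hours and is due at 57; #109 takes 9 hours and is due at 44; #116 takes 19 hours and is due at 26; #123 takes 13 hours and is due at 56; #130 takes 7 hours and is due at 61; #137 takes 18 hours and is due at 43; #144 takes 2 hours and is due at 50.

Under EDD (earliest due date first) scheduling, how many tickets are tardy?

EDD (increasing due date): #116 #137 #109 #144 #123 #102 #130.
#116: 0→19, due 26, tardiness 0
#137: 19→37, due 43, tardiness 0
#109: 37→46, due 44, tardiness 2
#144: 46→48, due 50, tardiness 0
#123: 48→61, due 56, tardiness 5
#102: 61→77, due 57, tardiness 20
#130: 77→84, due 61, tardiness 23
Late tickets: 4.

4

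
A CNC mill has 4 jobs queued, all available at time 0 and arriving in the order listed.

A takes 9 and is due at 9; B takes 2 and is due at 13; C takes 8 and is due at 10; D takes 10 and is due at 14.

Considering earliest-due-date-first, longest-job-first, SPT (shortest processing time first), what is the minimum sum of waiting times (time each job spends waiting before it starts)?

31

EDD (increasing due date): A C B D.
A: waits 0, runs 0→9
C: waits 9, runs 9→17
B: waits 17, runs 17→19
D: waits 19, runs 19→29
Sum = 0+9+17+19 = 45.
LPT (decreasing processing time): D A C B.
D: waits 0, runs 0→10
A: waits 10, runs 10→19
C: waits 19, runs 19→27
B: waits 27, runs 27→29
Sum = 0+10+19+27 = 56.
SPT (increasing processing time): B C A D.
B: waits 0, runs 0→2
C: waits 2, runs 2→10
A: waits 10, runs 10→19
D: waits 19, runs 19→29
Sum = 0+2+10+19 = 31.
EDD 45, LPT 56, SPT 31 → minimum 31.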